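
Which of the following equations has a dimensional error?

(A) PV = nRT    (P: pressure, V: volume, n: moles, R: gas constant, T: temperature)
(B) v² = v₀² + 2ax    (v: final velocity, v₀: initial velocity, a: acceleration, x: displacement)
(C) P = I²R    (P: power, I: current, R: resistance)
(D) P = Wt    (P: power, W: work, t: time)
(D) P = Wt

The equation (D) P = Wt is dimensionally incorrect.

LHS (P): [L^2 M T^-3]
RHS (Wt): [L^2 M T^-1] ✗

The dimensions do not match. The other three equations balance.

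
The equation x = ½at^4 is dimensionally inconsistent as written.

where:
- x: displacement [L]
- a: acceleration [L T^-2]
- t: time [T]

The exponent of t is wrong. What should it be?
The exponent of t should be 2: x = ½at^2

The LHS x has dimensions [L]; t has dimensions [T].
As written, the RHS ½at^4 (exponent 4 on t) has dimensions [L T^2], which does not match.
With exponent 2, the RHS ½at^2 has dimensions [L], matching the LHS.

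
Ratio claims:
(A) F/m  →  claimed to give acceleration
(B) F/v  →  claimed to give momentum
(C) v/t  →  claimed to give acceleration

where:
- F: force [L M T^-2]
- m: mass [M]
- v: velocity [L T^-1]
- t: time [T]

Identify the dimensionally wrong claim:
(B) F/v does not give momentum

(A) F/m: [L T^-2] = acceleration [L T^-2] ✓
(B) F/v: [M T^-1] ≠ momentum [L M T^-1] ✗
(C) v/t: [L T^-2] = acceleration [L T^-2] ✓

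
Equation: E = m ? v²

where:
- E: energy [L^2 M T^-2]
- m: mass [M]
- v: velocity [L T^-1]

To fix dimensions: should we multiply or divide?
multiplication (×): E = m × v²

E [L^2 M T^-2]; m [M]; v² [L^2 T^-2].
m × v² → [L^2 M T^-2] ✓
m ÷ v² → [L^-2 M T^2] ✗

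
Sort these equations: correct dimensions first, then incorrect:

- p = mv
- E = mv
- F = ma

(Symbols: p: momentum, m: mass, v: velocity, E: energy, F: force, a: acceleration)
Dimensionally correct: p = mv, F = ma
Dimensionally incorrect: E = mv
Ordered (correct first, then incorrect): p = mv, F = ma, E = mv

- p = mv: LHS [L M T^-1], RHS [L M T^-1] → correct ✓
- E = mv: LHS [L^2 M T^-2], RHS [L M T^-1] → incorrect ✗
- F = ma: LHS [L M T^-2], RHS [L M T^-2] → correct ✓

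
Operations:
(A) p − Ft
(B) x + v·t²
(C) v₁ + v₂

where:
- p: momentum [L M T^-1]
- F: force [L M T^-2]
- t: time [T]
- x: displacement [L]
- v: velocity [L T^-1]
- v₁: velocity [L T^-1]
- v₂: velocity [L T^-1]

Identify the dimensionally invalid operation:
(B) x + v·t²

(A) p − Ft: p [L M T^-1] and Ft [L M T^-1] — same dimensions ✓
(B) x + v·t²: x [L] and v·t² [L T] — different dimensions cannot be added/subtracted ✗
(C) v₁ + v₂: v₁ [L T^-1] and v₂ [L T^-1] — same dimensions ✓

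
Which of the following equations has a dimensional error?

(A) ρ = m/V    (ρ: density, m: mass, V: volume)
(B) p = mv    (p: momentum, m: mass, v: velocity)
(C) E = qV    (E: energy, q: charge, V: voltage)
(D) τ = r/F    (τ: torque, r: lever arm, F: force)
(D) τ = r/F

The equation (D) τ = r/F is dimensionally incorrect.

LHS (τ): [L^2 M T^-2]
RHS (r/F): [M^-1 T^2] ✗

The dimensions do not match. The other three equations balance.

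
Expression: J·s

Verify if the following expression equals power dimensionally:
No

The expression J·s has dimensions [L^2 M T^-1], but power has dimensions [L^2 M T^-3].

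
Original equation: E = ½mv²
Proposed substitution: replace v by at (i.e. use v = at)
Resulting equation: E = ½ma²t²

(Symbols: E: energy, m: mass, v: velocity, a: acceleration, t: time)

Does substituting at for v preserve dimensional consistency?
Yes

[v] = [L T^-1] and [at] = [L T^-1]. These match, so the substitution replaces a quantity by one of the same dimensions and the result E = ½ma²t² has LHS [L^2 M T^-2] vs RHS [L^2 M T^-2] — still consistent.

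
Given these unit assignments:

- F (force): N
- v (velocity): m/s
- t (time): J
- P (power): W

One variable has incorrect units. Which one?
t

The variable t (time) should have units s, not J.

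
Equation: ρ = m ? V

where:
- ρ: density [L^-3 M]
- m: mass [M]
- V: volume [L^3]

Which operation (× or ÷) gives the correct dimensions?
division (÷): ρ = m ÷ V

ρ [L^-3 M]; m [M]; V [L^3].
m × V → [L^3 M] ✗
m ÷ V → [L^-3 M] ✓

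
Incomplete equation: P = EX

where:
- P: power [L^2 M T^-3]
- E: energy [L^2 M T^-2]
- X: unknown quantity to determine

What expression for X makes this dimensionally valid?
X = f (inverse time / frequency (1/t)), dimensions [T^-1]

P has dimensions [L^2 M T^-3]; the rest of the RHS (E) has dimensions [L^2 M T^-2].
So X must have dimensions [T^-1] — X = f (inverse time / frequency (1/t)).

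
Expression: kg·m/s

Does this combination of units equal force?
No

The expression kg·m/s has dimensions [L M T^-1], but force has dimensions [L M T^-2].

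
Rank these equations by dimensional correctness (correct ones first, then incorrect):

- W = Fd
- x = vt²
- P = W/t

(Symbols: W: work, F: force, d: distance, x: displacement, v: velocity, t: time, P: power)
Dimensionally correct: W = Fd, P = W/t
Dimensionally incorrect: x = vt²
Ordered (correct first, then incorrect): W = Fd, P = W/t, x = vt²

- W = Fd: LHS [L^2 M T^-2], RHS [L^2 M T^-2] → correct ✓
- x = vt²: LHS [L], RHS [L T] → incorrect ✗
- P = W/t: LHS [L^2 M T^-3], RHS [L^2 M T^-3] → correct ✓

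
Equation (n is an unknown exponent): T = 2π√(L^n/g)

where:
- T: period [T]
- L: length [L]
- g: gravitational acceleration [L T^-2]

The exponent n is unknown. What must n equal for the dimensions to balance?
n = 1

T has dimensions [T]; L has dimensions [L].
With n = 1: 2π√(L^1/g) has dimensions [T], matching the LHS ✓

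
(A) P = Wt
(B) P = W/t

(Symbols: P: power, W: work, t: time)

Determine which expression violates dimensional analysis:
(A)

(A) P = Wt: LHS [L^2 M T^-3], RHS [L^2 M T^-1] ✗
(B) P = W/t: LHS [L^2 M T^-3], RHS [L^2 M T^-3] ✓

Expression (A) P = Wt is dimensionally incorrect.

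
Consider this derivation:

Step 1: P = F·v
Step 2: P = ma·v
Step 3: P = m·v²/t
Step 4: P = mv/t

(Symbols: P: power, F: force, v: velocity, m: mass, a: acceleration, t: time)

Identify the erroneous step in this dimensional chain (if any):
Step 4

Step 1: P = F·v → LHS [L^2 M T^-3], RHS [L^2 M T^-3] ✓
Step 2: P = ma·v → LHS [L^2 M T^-3], RHS [L^2 M T^-3] ✓
Step 3: P = m·v²/t → LHS [L^2 M T^-3], RHS [L^2 M T^-3] ✓
Step 4: P = mv/t → LHS [L^2 M T^-3], RHS [L M T^-2] ✗

The first dimensional inconsistency appears in step 4: P = mv/t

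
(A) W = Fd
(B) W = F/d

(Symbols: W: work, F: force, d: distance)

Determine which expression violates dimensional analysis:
(B)

(A) W = Fd: LHS [L^2 M T^-2], RHS [L^2 M T^-2] ✓
(B) W = F/d: LHS [L^2 M T^-2], RHS [M T^-2] ✗

Expression (B) W = F/d is dimensionally incorrect.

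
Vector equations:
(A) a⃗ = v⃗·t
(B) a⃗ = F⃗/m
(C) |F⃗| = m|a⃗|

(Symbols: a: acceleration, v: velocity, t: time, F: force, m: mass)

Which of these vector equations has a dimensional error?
(A) a⃗ = v⃗·t

(A) a⃗ = v⃗·t: LHS [L T^-2], RHS [L] ✗ — acceleration is velocity per time; should be v⃗/t
(B) a⃗ = F⃗/m: LHS [L T^-2], RHS [L T^-2] ✓ — force (vector) divided by mass (scalar)
(C) |F⃗| = m|a⃗|: LHS [L M T^-2], RHS [L M T^-2] ✓ — magnitudes of vectors are scalars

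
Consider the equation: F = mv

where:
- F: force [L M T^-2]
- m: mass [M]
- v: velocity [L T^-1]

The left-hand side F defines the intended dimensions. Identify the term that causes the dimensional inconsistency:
The right-hand side term mv

F has dimensions [L M T^-2], but mv has dimensions [L M T^-1], so the term mv is dimensionally wrong for F.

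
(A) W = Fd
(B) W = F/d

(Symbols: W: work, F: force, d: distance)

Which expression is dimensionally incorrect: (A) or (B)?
(B)

(A) W = Fd: LHS [L^2 M T^-2], RHS [L^2 M T^-2] ✓
(B) W = F/d: LHS [L^2 M T^-2], RHS [M T^-2] ✗

Expression (B) W = F/d is dimensionally incorrect.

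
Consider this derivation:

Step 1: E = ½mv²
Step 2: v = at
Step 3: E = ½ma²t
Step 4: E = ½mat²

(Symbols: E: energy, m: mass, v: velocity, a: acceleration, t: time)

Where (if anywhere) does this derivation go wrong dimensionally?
Step 3

Step 1: E = ½mv² → LHS [L^2 M T^-2], RHS [L^2 M T^-2] ✓
Step 2: v = at → LHS [L T^-1], RHS [L T^-1] ✓
Step 3: E = ½ma²t → LHS [L^2 M T^-2], RHS [L^2 M T^-3] ✗

The first dimensional inconsistency appears in step 3: E = ½ma²t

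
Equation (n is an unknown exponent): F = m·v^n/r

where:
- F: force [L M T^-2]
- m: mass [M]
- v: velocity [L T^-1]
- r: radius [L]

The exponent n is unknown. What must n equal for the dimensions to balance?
n = 2

F has dimensions [L M T^-2]; v has dimensions [L T^-1].
The rest of the RHS has dimensions [L^-1 M], so v^n must supply [L^2 T^-2].
With n = 2: m·v^2/r has dimensions [L M T^-2], matching the LHS ✓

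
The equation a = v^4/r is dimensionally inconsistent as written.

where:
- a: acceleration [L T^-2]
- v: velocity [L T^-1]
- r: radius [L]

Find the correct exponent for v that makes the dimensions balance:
The exponent of v should be 2: a = v^2/r

The LHS a has dimensions [L T^-2]; v has dimensions [L T^-1].
As written, the RHS v^4/r (exponent 4 on v) has dimensions [L^3 T^-4], which does not match.
With exponent 2, the RHS v^2/r has dimensions [L T^-2], matching the LHS.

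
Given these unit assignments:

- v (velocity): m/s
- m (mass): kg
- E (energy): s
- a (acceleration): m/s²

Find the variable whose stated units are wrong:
E

The variable E (energy) should have units J, not s.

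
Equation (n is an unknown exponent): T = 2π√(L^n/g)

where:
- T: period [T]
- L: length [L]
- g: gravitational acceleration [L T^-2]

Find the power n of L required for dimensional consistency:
n = 1

T has dimensions [T]; L has dimensions [L].
With n = 1: 2π√(L^1/g) has dimensions [T], matching the LHS ✓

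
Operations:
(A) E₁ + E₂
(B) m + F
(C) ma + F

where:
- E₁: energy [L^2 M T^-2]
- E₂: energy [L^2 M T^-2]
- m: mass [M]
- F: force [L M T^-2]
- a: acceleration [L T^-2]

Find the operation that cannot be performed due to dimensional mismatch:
(B) m + F

(A) E₁ + E₂: E₁ [L^2 M T^-2] and E₂ [L^2 M T^-2] — same dimensions ✓
(B) m + F: m [M] and F [L M T^-2] — different dimensions cannot be added/subtracted ✗
(C) ma + F: ma [L M T^-2] and F [L M T^-2] — same dimensions ✓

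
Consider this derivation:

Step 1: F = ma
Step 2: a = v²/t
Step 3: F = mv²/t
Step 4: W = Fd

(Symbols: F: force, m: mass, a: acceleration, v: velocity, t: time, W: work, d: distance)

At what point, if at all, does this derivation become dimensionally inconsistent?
Step 2

Step 1: F = ma → LHS [L M T^-2], RHS [L M T^-2] ✓
Step 2: a = v²/t → LHS [L T^-2], RHS [L^2 T^-3] ✗

The first dimensional inconsistency appears in step 2: a = v²/t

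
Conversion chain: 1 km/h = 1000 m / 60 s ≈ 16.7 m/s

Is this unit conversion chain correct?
The chain is incorrect (it contains an error).

Incorrect: 1 h = 3600 s, not 60 s (1 km/h ≈ 0.278 m/s)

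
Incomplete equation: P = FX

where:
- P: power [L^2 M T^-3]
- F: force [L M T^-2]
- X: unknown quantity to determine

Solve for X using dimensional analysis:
X = v (velocity), dimensions [L T^-1]

P has dimensions [L^2 M T^-3]; the rest of the RHS (F) has dimensions [L M T^-2].
So X must have dimensions [L T^-1] — X = v (velocity).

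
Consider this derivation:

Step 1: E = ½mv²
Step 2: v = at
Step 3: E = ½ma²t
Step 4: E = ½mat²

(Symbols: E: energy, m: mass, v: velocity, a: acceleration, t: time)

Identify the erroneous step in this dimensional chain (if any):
Step 3

Step 1: E = ½mv² → LHS [L^2 M T^-2], RHS [L^2 M T^-2] ✓
Step 2: v = at → LHS [L T^-1], RHS [L T^-1] ✓
Step 3: E = ½ma²t → LHS [L^2 M T^-2], RHS [L^2 M T^-3] ✗

The first dimensional inconsistency appears in step 3: E = ½ma²t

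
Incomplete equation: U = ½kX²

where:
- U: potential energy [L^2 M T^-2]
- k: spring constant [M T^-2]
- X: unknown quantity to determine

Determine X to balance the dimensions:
X = x (displacement), dimensions [L]

U has dimensions [L^2 M T^-2]; the rest of the RHS (½k) has dimensions [M T^-2].
So X² must have dimensions [L^2], i.e. X has dimensions [L] — X = x (displacement).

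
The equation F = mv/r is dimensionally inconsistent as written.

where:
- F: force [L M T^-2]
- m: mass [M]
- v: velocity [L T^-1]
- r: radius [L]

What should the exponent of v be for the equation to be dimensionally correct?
The exponent of v should be 2: F = mv^2/r

The LHS F has dimensions [L M T^-2]; v has dimensions [L T^-1].
As written, the RHS mv/r (exponent 1 on v) has dimensions [M T^-1], which does not match.
With exponent 2, the RHS mv^2/r has dimensions [L M T^-2], matching the LHS.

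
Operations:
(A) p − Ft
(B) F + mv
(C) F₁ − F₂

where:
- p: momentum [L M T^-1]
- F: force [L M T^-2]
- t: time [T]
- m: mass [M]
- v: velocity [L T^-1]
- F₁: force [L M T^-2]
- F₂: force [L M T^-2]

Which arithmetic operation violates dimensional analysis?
(B) F + mv

(A) p − Ft: p [L M T^-1] and Ft [L M T^-1] — same dimensions ✓
(B) F + mv: F [L M T^-2] and mv [L M T^-1] — different dimensions cannot be added/subtracted ✗
(C) F₁ − F₂: F₁ [L M T^-2] and F₂ [L M T^-2] — same dimensions ✓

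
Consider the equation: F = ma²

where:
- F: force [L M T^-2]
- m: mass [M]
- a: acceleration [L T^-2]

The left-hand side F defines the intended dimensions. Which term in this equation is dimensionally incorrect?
The right-hand side term ma²

F has dimensions [L M T^-2], but ma² has dimensions [L^2 M T^-4], so the term ma² is dimensionally wrong for F.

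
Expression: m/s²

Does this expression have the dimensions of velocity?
No

The expression m/s² has dimensions [L T^-2], but velocity has dimensions [L T^-1].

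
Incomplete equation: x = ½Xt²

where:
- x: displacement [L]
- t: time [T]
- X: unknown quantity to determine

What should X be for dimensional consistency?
X = a (acceleration), dimensions [L T^-2]

x has dimensions [L]; the rest of the RHS (½ t²) has dimensions [T^2].
So X must have dimensions [L T^-2] — X = a (acceleration).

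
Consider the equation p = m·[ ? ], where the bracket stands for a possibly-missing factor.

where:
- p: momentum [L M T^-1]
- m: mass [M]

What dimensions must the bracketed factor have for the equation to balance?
[L T^-1] — velocity (e.g. v)

p has dimensions [L M T^-1]; m has dimensions [M].
The bracketed factor must supply [L M T^-1] / [M] = [L T^-1].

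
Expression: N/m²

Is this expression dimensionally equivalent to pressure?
Yes

The expression N/m² has dimensions [L^-1 M T^-2], which is exactly pressure [L^-1 M T^-2].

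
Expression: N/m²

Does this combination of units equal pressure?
Yes

The expression N/m² has dimensions [L^-1 M T^-2], which is exactly pressure [L^-1 M T^-2].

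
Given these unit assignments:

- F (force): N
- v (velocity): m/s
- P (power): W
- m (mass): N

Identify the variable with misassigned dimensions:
m

The variable m (mass) should have units kg, not N.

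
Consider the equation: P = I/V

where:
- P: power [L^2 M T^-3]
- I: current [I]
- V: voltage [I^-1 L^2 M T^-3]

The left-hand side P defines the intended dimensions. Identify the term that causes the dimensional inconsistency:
The right-hand side term I/V

P has dimensions [L^2 M T^-3], but I/V has dimensions [I^2 L^-2 M^-1 T^3], so the term I/V is dimensionally wrong for P.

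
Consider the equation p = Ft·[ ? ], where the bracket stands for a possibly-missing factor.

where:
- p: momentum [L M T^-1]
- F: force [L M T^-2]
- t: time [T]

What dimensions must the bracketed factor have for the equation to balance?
Nothing is missing — the bracketed factor must be dimensionless.

p has dimensions [L M T^-1] and Ft already has dimensions [L M T^-1], so p = Ft is dimensionally complete.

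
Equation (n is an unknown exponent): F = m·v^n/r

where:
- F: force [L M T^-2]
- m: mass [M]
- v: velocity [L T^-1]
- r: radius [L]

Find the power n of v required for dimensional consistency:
n = 2

F has dimensions [L M T^-2]; v has dimensions [L T^-1].
The rest of the RHS has dimensions [L^-1 M], so v^n must supply [L^2 T^-2].
With n = 2: m·v^2/r has dimensions [L M T^-2], matching the LHS ✓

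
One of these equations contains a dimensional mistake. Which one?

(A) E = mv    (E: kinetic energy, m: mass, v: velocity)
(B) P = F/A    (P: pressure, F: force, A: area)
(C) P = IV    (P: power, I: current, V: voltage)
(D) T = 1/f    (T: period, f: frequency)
(A) E = mv

The equation (A) E = mv is dimensionally incorrect.

LHS (E): [L^2 M T^-2]
RHS (mv): [L M T^-1] ✗

The dimensions do not match. The other three equations balance.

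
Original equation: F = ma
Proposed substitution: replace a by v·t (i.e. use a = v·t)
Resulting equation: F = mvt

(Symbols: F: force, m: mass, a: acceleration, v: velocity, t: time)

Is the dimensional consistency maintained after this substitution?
No

[a] = [L T^-2] and [v·t] = [L]. These differ, so the substitution replaces a quantity by one of different dimensions and the result F = mvt has LHS [L M T^-2] vs RHS [L M] — inconsistent.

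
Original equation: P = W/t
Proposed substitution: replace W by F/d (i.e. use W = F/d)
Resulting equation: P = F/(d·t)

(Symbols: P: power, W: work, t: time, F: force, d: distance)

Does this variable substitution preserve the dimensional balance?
No

[W] = [L^2 M T^-2] and [F/d] = [M T^-2]. These differ, so the substitution replaces a quantity by one of different dimensions and the result P = F/(d·t) has LHS [L^2 M T^-3] vs RHS [M T^-3] — inconsistent.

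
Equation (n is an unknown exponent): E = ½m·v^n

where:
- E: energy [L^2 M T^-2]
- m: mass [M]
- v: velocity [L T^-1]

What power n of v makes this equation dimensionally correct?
n = 2

E has dimensions [L^2 M T^-2]; v has dimensions [L T^-1].
The rest of the RHS has dimensions [M], so v^n must supply [L^2 T^-2].
With n = 2: ½m·v^2 has dimensions [L^2 M T^-2], matching the LHS ✓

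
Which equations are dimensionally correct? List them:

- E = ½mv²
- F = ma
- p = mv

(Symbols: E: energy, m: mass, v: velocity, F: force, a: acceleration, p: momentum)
Dimensionally correct: E = ½mv², F = ma, p = mv
Dimensionally incorrect: none
Ordered (correct first, then incorrect): E = ½mv², F = ma, p = mv

- E = ½mv²: LHS [L^2 M T^-2], RHS [L^2 M T^-2] → correct ✓
- F = ma: LHS [L M T^-2], RHS [L M T^-2] → correct ✓
- p = mv: LHS [L M T^-1], RHS [L M T^-1] → correct ✓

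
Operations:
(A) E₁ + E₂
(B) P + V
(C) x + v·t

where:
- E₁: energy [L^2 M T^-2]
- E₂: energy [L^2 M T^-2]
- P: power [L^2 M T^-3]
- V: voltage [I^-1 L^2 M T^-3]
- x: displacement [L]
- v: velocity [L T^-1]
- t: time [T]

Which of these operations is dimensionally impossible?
(B) P + V

(A) E₁ + E₂: E₁ [L^2 M T^-2] and E₂ [L^2 M T^-2] — same dimensions ✓
(B) P + V: P [L^2 M T^-3] and V [I^-1 L^2 M T^-3] — different dimensions cannot be added/subtracted ✗
(C) x + v·t: x [L] and v·t [L] — same dimensions ✓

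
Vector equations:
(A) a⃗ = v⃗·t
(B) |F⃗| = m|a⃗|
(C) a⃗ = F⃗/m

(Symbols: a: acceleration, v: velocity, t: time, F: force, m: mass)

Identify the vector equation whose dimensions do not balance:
(A) a⃗ = v⃗·t

(A) a⃗ = v⃗·t: LHS [L T^-2], RHS [L] ✗ — acceleration is velocity per time; should be v⃗/t
(B) |F⃗| = m|a⃗|: LHS [L M T^-2], RHS [L M T^-2] ✓ — magnitudes of vectors are scalars
(C) a⃗ = F⃗/m: LHS [L T^-2], RHS [L T^-2] ✓ — force (vector) divided by mass (scalar)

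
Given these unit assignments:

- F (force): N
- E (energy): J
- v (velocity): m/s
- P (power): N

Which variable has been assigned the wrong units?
P

The variable P (power) should have units W, not N.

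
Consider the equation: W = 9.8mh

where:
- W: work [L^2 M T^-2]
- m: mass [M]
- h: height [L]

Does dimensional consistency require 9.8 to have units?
Yes

W has dimensions [L^2 M T^-2], while mh alone has dimensions [L M]. For the equation to balance, the factor 9.8 must carry dimensions [L T^-2] — it is a dimensional constant (a numerical value of a physical quantity with its units suppressed), not a pure number.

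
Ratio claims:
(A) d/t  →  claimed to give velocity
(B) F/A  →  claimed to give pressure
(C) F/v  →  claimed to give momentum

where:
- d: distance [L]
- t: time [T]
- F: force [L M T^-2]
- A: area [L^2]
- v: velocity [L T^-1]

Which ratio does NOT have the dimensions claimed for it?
(C) F/v does not give momentum

(A) d/t: [L T^-1] = velocity [L T^-1] ✓
(B) F/A: [L^-1 M T^-2] = pressure [L^-1 M T^-2] ✓
(C) F/v: [M T^-1] ≠ momentum [L M T^-1] ✗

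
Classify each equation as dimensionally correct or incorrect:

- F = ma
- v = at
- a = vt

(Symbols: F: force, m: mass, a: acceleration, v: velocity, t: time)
Dimensionally correct: F = ma, v = at
Dimensionally incorrect: a = vt
Ordered (correct first, then incorrect): F = ma, v = at, a = vt

- F = ma: LHS [L M T^-2], RHS [L M T^-2] → correct ✓
- v = at: LHS [L T^-1], RHS [L T^-1] → correct ✓
- a = vt: LHS [L T^-2], RHS [L] → incorrect ✗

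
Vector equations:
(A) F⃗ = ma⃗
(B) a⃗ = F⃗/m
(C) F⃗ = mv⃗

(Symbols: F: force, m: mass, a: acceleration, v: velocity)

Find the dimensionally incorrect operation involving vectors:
(C) F⃗ = mv⃗

(A) F⃗ = ma⃗: LHS [L M T^-2], RHS [L M T^-2] ✓ — Force and acceleration are vectors, mass is a scalar
(B) a⃗ = F⃗/m: LHS [L T^-2], RHS [L T^-2] ✓ — force (vector) divided by mass (scalar)
(C) F⃗ = mv⃗: LHS [L M T^-2], RHS [L M T^-1] ✗ — mass times velocity is momentum, not force; should be ma⃗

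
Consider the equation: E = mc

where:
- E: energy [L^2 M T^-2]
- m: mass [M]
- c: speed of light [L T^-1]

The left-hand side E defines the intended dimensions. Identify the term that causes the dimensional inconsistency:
The right-hand side term mc

E has dimensions [L^2 M T^-2], but mc has dimensions [L M T^-1], so the term mc is dimensionally wrong for E.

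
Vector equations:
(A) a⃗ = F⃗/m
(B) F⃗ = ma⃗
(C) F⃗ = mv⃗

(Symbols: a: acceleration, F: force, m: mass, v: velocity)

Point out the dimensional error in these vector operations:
(C) F⃗ = mv⃗

(A) a⃗ = F⃗/m: LHS [L T^-2], RHS [L T^-2] ✓ — force (vector) divided by mass (scalar)
(B) F⃗ = ma⃗: LHS [L M T^-2], RHS [L M T^-2] ✓ — Force and acceleration are vectors, mass is a scalar
(C) F⃗ = mv⃗: LHS [L M T^-2], RHS [L M T^-1] ✗ — mass times velocity is momentum, not force; should be ma⃗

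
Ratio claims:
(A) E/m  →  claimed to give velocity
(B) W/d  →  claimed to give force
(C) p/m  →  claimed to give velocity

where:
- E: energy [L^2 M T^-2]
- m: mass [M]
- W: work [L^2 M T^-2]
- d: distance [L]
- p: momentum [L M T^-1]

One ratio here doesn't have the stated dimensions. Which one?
(A) E/m does not give velocity

(A) E/m: [L^2 T^-2] ≠ velocity [L T^-1] ✗
(B) W/d: [L M T^-2] = force [L M T^-2] ✓
(C) p/m: [L T^-1] = velocity [L T^-1] ✓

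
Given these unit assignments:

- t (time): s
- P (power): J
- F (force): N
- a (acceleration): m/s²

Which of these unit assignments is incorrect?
P

The variable P (power) should have units W, not J.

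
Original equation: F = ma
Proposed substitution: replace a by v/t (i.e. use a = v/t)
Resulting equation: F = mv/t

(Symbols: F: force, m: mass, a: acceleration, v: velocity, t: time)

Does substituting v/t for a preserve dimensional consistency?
Yes

[a] = [L T^-2] and [v/t] = [L T^-2]. These match, so the substitution replaces a quantity by one of the same dimensions and the result F = mv/t has LHS [L M T^-2] vs RHS [L M T^-2] — still consistent.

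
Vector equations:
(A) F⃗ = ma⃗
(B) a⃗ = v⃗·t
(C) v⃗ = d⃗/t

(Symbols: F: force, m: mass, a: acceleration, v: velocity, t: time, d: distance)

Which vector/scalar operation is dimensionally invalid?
(B) a⃗ = v⃗·t

(A) F⃗ = ma⃗: LHS [L M T^-2], RHS [L M T^-2] ✓ — Force and acceleration are vectors, mass is a scalar
(B) a⃗ = v⃗·t: LHS [L T^-2], RHS [L] ✗ — acceleration is velocity per time; should be v⃗/t
(C) v⃗ = d⃗/t: LHS [L T^-1], RHS [L T^-1] ✓ — displacement (vector) divided by time (scalar)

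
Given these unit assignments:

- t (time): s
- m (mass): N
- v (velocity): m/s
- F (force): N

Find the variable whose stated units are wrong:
m

The variable m (mass) should have units kg, not N.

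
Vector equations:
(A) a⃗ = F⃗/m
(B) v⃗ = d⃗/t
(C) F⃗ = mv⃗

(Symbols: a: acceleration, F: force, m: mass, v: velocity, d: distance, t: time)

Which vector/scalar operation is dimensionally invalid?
(C) F⃗ = mv⃗

(A) a⃗ = F⃗/m: LHS [L T^-2], RHS [L T^-2] ✓ — force (vector) divided by mass (scalar)
(B) v⃗ = d⃗/t: LHS [L T^-1], RHS [L T^-1] ✓ — displacement (vector) divided by time (scalar)
(C) F⃗ = mv⃗: LHS [L M T^-2], RHS [L M T^-1] ✗ — mass times velocity is momentum, not force; should be ma⃗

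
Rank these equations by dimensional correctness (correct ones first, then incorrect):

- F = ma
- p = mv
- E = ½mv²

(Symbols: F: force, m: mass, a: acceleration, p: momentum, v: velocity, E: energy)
Dimensionally correct: F = ma, p = mv, E = ½mv²
Dimensionally incorrect: none
Ordered (correct first, then incorrect): F = ma, p = mv, E = ½mv²

- F = ma: LHS [L M T^-2], RHS [L M T^-2] → correct ✓
- p = mv: LHS [L M T^-1], RHS [L M T^-1] → correct ✓
- E = ½mv²: LHS [L^2 M T^-2], RHS [L^2 M T^-2] → correct ✓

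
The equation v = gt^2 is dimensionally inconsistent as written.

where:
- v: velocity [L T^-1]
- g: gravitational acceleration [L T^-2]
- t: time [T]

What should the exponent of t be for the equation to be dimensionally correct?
The exponent of t should be 1: v = gt

The LHS v has dimensions [L T^-1]; t has dimensions [T].
As written, the RHS gt^2 (exponent 2 on t) has dimensions [L], which does not match.
With exponent 1, the RHS gt has dimensions [L T^-1], matching the LHS.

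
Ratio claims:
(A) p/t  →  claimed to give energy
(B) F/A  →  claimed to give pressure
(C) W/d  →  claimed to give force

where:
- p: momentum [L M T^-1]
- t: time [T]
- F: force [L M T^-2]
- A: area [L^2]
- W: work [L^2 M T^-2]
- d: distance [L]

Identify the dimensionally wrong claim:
(A) p/t does not give energy

(A) p/t: [L M T^-2] ≠ energy [L^2 M T^-2] ✗
(B) F/A: [L^-1 M T^-2] = pressure [L^-1 M T^-2] ✓
(C) W/d: [L M T^-2] = force [L M T^-2] ✓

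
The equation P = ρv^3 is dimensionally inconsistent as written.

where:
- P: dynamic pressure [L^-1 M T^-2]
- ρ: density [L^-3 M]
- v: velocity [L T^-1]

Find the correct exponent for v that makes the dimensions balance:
The exponent of v should be 2: P = ρv^2

The LHS P has dimensions [L^-1 M T^-2]; v has dimensions [L T^-1].
As written, the RHS ρv^3 (exponent 3 on v) has dimensions [M T^-3], which does not match.
With exponent 2, the RHS ρv^2 has dimensions [L^-1 M T^-2], matching the LHS.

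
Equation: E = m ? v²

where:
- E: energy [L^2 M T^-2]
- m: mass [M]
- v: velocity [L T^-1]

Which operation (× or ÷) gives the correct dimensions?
multiplication (×): E = m × v²

E [L^2 M T^-2]; m [M]; v² [L^2 T^-2].
m × v² → [L^2 M T^-2] ✓
m ÷ v² → [L^-2 M T^2] ✗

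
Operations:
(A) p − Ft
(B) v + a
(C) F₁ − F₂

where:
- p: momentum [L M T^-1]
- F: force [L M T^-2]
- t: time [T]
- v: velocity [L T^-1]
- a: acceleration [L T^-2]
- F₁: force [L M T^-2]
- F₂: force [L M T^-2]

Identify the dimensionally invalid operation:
(B) v + a

(A) p − Ft: p [L M T^-1] and Ft [L M T^-1] — same dimensions ✓
(B) v + a: v [L T^-1] and a [L T^-2] — different dimensions cannot be added/subtracted ✗
(C) F₁ − F₂: F₁ [L M T^-2] and F₂ [L M T^-2] — same dimensions ✓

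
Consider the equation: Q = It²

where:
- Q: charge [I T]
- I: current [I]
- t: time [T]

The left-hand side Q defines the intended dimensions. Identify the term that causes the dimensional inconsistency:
The right-hand side term It²

Q has dimensions [I T], but It² has dimensions [I T^2], so the term It² is dimensionally wrong for Q.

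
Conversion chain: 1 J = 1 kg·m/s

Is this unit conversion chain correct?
The chain is incorrect (it contains an error).

Incorrect: Joule is kg·m²/s², not kg·m/s (that is momentum)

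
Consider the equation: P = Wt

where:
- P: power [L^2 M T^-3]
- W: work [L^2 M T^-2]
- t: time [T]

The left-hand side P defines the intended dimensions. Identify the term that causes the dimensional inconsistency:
The right-hand side term Wt

P has dimensions [L^2 M T^-3], but Wt has dimensions [L^2 M T^-1], so the term Wt is dimensionally wrong for P.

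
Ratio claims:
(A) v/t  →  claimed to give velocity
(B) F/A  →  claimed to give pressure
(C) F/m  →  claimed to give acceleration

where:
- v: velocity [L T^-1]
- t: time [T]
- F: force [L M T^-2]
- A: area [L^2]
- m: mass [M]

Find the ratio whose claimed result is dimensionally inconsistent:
(A) v/t does not give velocity

(A) v/t: [L T^-2] ≠ velocity [L T^-1] ✗
(B) F/A: [L^-1 M T^-2] = pressure [L^-1 M T^-2] ✓
(C) F/m: [L T^-2] = acceleration [L T^-2] ✓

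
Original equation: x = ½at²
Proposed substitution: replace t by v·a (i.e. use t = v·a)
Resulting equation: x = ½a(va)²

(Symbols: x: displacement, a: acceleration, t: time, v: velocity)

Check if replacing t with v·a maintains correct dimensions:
No

[t] = [T] and [v·a] = [L^2 T^-3]. These differ, so the substitution replaces a quantity by one of different dimensions and the result x = ½a(va)² has LHS [L] vs RHS [L^5 T^-8] — inconsistent.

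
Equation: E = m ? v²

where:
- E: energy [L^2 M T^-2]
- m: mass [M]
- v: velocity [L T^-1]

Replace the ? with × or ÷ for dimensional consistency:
multiplication (×): E = m × v²

E [L^2 M T^-2]; m [M]; v² [L^2 T^-2].
m × v² → [L^2 M T^-2] ✓
m ÷ v² → [L^-2 M T^2] ✗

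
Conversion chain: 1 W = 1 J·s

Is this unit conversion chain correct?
The chain is incorrect (it contains an error).

Incorrect: Watt is J/s, not J·s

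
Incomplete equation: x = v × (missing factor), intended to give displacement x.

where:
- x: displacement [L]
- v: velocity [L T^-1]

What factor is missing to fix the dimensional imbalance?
t (time), dimensions [T]

x has dimensions [L] and v has dimensions [L T^-1].
The missing factor must have dimensions [L] / [L T^-1] = [T], i.e. time (t).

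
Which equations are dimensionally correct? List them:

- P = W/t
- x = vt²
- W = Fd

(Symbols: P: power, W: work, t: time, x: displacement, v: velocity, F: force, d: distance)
Dimensionally correct: P = W/t, W = Fd
Dimensionally incorrect: x = vt²
Ordered (correct first, then incorrect): P = W/t, W = Fd, x = vt²

- P = W/t: LHS [L^2 M T^-3], RHS [L^2 M T^-3] → correct ✓
- x = vt²: LHS [L], RHS [L T] → incorrect ✗
- W = Fd: LHS [L^2 M T^-2], RHS [L^2 M T^-2] → correct ✓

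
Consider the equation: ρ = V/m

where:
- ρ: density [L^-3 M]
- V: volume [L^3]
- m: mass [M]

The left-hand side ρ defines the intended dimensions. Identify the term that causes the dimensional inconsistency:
The right-hand side term V/m

ρ has dimensions [L^-3 M], but V/m has dimensions [L^3 M^-1], so the term V/m is dimensionally wrong for ρ.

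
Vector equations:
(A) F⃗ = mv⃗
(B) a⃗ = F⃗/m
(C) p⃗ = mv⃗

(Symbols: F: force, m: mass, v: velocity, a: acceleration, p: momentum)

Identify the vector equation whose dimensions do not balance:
(A) F⃗ = mv⃗

(A) F⃗ = mv⃗: LHS [L M T^-2], RHS [L M T^-1] ✗ — mass times velocity is momentum, not force; should be ma⃗
(B) a⃗ = F⃗/m: LHS [L T^-2], RHS [L T^-2] ✓ — force (vector) divided by mass (scalar)
(C) p⃗ = mv⃗: LHS [L M T^-1], RHS [L M T^-1] ✓ — mass (scalar) times velocity (vector)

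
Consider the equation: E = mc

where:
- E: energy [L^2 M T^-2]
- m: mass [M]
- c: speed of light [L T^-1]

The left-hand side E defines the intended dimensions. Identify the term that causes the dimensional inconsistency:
The right-hand side term mc

E has dimensions [L^2 M T^-2], but mc has dimensions [L M T^-1], so the term mc is dimensionally wrong for E.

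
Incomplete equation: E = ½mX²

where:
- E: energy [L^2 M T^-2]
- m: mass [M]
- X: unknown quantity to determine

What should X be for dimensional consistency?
X = v (velocity), dimensions [L T^-1]

E has dimensions [L^2 M T^-2]; the rest of the RHS (½m) has dimensions [M].
So X² must have dimensions [L^2 T^-2], i.e. X has dimensions [L T^-1] — X = v (velocity).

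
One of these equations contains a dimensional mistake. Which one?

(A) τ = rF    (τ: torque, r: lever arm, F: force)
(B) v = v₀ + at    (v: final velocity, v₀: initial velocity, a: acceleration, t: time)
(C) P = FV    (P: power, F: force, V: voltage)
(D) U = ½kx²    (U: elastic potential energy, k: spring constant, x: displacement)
(C) P = FV

The equation (C) P = FV is dimensionally incorrect.

LHS (P): [L^2 M T^-3]
RHS (FV): [I^-1 L^3 M^2 T^-5] ✗

The dimensions do not match. The other three equations balance.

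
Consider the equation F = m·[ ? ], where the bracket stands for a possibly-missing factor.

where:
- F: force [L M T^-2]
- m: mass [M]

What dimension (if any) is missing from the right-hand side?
[L T^-2] — acceleration (e.g. a)

F has dimensions [L M T^-2]; m has dimensions [M].
The bracketed factor must supply [L M T^-2] / [M] = [L T^-2].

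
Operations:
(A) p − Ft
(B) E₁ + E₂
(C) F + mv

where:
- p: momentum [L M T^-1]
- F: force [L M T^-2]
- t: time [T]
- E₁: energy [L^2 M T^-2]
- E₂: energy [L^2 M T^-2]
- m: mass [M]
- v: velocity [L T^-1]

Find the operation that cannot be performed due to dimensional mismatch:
(C) F + mv

(A) p − Ft: p [L M T^-1] and Ft [L M T^-1] — same dimensions ✓
(B) E₁ + E₂: E₁ [L^2 M T^-2] and E₂ [L^2 M T^-2] — same dimensions ✓
(C) F + mv: F [L M T^-2] and mv [L M T^-1] — different dimensions cannot be added/subtracted ✗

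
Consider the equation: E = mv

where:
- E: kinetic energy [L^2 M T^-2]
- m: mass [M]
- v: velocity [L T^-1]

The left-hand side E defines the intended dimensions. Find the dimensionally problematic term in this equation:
The right-hand side term mv

E has dimensions [L^2 M T^-2], but mv has dimensions [L M T^-1], so the term mv is dimensionally wrong for E.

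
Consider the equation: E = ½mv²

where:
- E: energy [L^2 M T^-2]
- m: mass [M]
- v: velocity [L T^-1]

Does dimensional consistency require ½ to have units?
No

E has dimensions [L^2 M T^-2] and mv² already has dimensions [L^2 M T^-2], so the equation balances without ½ contributing any dimensions. ½ is a pure (dimensionless) number; changing or removing it would not affect dimensional consistency.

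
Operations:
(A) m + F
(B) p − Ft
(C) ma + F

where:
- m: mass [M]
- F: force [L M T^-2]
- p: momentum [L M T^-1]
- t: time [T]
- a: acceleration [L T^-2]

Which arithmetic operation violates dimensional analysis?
(A) m + F

(A) m + F: m [M] and F [L M T^-2] — different dimensions cannot be added/subtracted ✗
(B) p − Ft: p [L M T^-1] and Ft [L M T^-1] — same dimensions ✓
(C) ma + F: ma [L M T^-2] and F [L M T^-2] — same dimensions ✓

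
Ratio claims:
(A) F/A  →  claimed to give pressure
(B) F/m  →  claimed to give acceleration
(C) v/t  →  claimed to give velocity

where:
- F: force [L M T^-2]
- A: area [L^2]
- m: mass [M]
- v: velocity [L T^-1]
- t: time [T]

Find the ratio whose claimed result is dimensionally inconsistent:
(C) v/t does not give velocity

(A) F/A: [L^-1 M T^-2] = pressure [L^-1 M T^-2] ✓
(B) F/m: [L T^-2] = acceleration [L T^-2] ✓
(C) v/t: [L T^-2] ≠ velocity [L T^-1] ✗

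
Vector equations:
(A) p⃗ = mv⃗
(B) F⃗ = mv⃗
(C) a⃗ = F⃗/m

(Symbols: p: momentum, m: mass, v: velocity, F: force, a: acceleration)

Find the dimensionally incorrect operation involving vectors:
(B) F⃗ = mv⃗

(A) p⃗ = mv⃗: LHS [L M T^-1], RHS [L M T^-1] ✓ — mass (scalar) times velocity (vector)
(B) F⃗ = mv⃗: LHS [L M T^-2], RHS [L M T^-1] ✗ — mass times velocity is momentum, not force; should be ma⃗
(C) a⃗ = F⃗/m: LHS [L T^-2], RHS [L T^-2] ✓ — force (vector) divided by mass (scalar)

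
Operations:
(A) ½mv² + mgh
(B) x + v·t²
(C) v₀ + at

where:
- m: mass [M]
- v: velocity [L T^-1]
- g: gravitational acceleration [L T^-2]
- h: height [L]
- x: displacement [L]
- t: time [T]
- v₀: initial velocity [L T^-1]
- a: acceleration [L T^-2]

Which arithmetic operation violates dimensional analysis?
(B) x + v·t²

(A) ½mv² + mgh: ½mv² [L^2 M T^-2] and mgh [L^2 M T^-2] — same dimensions ✓
(B) x + v·t²: x [L] and v·t² [L T] — different dimensions cannot be added/subtracted ✗
(C) v₀ + at: v₀ [L T^-1] and at [L T^-1] — same dimensions ✓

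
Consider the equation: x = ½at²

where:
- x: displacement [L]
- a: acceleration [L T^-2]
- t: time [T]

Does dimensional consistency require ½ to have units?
No

x has dimensions [L] and at² already has dimensions [L], so the equation balances without ½ contributing any dimensions. ½ is a pure (dimensionless) number; changing or removing it would not affect dimensional consistency.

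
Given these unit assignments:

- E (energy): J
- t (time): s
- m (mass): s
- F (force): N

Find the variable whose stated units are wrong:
m

The variable m (mass) should have units kg, not s.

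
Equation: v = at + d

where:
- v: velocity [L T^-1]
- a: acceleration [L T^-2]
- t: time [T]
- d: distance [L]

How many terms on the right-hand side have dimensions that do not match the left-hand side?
1

LHS v: [L T^-1]
- at: [L T^-1] ✓
- d: [L] ✗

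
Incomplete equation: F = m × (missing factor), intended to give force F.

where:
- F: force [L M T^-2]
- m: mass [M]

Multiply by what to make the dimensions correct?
a (acceleration), dimensions [L T^-2]

F has dimensions [L M T^-2] and m has dimensions [M].
The missing factor must have dimensions [L M T^-2] / [M] = [L T^-2], i.e. acceleration (a).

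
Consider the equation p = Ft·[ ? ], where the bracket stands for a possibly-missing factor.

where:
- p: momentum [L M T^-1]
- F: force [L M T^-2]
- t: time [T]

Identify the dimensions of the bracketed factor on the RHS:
Nothing is missing — the bracketed factor must be dimensionless.

p has dimensions [L M T^-1] and Ft already has dimensions [L M T^-1], so p = Ft is dimensionally complete.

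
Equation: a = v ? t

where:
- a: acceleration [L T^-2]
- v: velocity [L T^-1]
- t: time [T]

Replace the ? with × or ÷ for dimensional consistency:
division (÷): a = v ÷ t

a [L T^-2]; v [L T^-1]; t [T].
v × t → [L] ✗
v ÷ t → [L T^-2] ✓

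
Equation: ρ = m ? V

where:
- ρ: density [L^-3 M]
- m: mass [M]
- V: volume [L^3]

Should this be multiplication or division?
division (÷): ρ = m ÷ V

ρ [L^-3 M]; m [M]; V [L^3].
m × V → [L^3 M] ✗
m ÷ V → [L^-3 M] ✓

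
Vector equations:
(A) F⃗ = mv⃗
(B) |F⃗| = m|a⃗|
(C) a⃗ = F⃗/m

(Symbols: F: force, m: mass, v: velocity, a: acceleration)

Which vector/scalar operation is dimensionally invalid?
(A) F⃗ = mv⃗

(A) F⃗ = mv⃗: LHS [L M T^-2], RHS [L M T^-1] ✗ — mass times velocity is momentum, not force; should be ma⃗
(B) |F⃗| = m|a⃗|: LHS [L M T^-2], RHS [L M T^-2] ✓ — magnitudes of vectors are scalars
(C) a⃗ = F⃗/m: LHS [L T^-2], RHS [L T^-2] ✓ — force (vector) divided by mass (scalar)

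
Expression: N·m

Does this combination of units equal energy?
Yes

The expression N·m has dimensions [L^2 M T^-2], which is exactly energy [L^2 M T^-2].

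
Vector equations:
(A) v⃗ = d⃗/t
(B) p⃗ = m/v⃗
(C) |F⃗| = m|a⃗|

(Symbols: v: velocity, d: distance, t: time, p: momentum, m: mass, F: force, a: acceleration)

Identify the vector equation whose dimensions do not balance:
(B) p⃗ = m/v⃗

(A) v⃗ = d⃗/t: LHS [L T^-1], RHS [L T^-1] ✓ — displacement (vector) divided by time (scalar)
(B) p⃗ = m/v⃗: LHS [L M T^-1], RHS [L^-1 M T] ✗ — momentum is mass times velocity; should be mv⃗ (and division by a vector is undefined)
(C) |F⃗| = m|a⃗|: LHS [L M T^-2], RHS [L M T^-2] ✓ — magnitudes of vectors are scalars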